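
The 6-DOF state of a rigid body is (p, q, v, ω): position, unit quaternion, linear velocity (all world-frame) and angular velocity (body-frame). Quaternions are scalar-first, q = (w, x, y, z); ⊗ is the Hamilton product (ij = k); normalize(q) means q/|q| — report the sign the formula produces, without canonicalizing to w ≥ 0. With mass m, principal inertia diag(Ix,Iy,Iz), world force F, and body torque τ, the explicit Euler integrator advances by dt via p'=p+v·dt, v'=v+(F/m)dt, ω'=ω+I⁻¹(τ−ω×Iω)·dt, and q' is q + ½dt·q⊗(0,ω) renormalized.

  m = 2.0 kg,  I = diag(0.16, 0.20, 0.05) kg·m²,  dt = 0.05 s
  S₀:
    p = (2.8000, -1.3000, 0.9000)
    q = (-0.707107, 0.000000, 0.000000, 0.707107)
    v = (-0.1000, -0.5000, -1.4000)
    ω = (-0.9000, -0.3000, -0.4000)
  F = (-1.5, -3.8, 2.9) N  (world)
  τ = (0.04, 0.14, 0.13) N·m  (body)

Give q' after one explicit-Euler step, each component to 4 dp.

q⊗(0,ω) = (0.2828428, 0.8485284, -0.4242642, 0.2828428)
q' = normalize(q + ½dt·q⊗(0,ω)) = (-0.6998, 0.0212, -0.0106, 0.7139)

q' = (-0.6998, 0.0212, -0.0106, 0.7139)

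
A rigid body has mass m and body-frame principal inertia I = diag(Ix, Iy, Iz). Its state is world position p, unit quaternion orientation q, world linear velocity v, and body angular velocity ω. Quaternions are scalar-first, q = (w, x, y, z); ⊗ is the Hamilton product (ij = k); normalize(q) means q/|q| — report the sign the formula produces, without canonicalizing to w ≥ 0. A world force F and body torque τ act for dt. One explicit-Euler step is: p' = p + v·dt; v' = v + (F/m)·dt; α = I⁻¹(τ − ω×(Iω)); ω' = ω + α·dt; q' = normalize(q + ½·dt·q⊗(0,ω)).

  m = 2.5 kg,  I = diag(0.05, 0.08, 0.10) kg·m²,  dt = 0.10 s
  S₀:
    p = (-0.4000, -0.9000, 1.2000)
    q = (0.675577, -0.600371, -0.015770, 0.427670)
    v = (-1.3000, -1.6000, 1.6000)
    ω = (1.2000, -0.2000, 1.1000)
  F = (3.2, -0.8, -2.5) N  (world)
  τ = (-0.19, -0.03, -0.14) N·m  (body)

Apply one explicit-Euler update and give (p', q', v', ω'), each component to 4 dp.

gyro term ω×Iω = (-0.0044, -0.0660, -0.0072)
α = I⁻¹(τ − ω×Iω) = (-3.7120, 0.4500, -1.3280)
new body rate ω' = (0.8288, -0.1550, 0.9672)
2q̇ = q⊗(0,ω) = (0.2468542, 0.8788794, 1.0384967, 0.8821329)
q + ½dt·q⊗(0,ω), renormalized = (0.6856, -0.5546, 0.0360, 0.4702)
a = F/m = (1.2800, -0.3200, -1.0000)
p' = p + v·dt = (-0.5300, -1.0600, 1.3600)
v + (F/m)dt = (-1.1720, -1.6320, 1.5000)

p' = (-0.5300, -1.0600, 1.3600)
q' = (0.6856, -0.5546, 0.0360, 0.4702)
v' = (-1.1720, -1.6320, 1.5000)
ω' = (0.8288, -0.1550, 0.9672)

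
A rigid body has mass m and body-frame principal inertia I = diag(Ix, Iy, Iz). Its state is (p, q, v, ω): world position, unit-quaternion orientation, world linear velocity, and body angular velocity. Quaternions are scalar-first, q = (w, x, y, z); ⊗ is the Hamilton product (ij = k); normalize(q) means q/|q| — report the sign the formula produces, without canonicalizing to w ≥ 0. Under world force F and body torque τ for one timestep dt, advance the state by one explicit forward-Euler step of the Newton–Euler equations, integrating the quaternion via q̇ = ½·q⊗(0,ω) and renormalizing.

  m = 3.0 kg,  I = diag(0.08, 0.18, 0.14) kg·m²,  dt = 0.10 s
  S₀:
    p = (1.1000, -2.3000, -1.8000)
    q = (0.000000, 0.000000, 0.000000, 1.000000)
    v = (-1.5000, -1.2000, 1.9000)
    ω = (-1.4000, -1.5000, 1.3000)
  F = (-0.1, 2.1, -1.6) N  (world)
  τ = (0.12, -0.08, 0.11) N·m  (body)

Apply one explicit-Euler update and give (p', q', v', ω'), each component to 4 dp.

ω×(Iω) gyroscopic = (0.0780, 0.1092, 0.2100)
(τ − ω×Iω)/I = (0.5250, -1.0511, -0.7143)
ω' = ω + α·dt = (-1.3475, -1.6051, 1.2286)
2q̇ = q⊗(0,ω) = (-1.3000000, 1.5000000, -1.4000000, 0.0000000)
q' = normalize(q + ½dt·q⊗(0,ω)) = (-0.0645, 0.0745, -0.0695, 0.9927)
new position p' = (0.9500, -2.4200, -1.6100)
v' = v + a·dt = (-1.5033, -1.1300, 1.8467)

p' = (0.9500, -2.4200, -1.6100)
q' = (-0.0645, 0.0745, -0.0695, 0.9927)
v' = (-1.5033, -1.1300, 1.8467)
ω' = (-1.3475, -1.6051, 1.2286)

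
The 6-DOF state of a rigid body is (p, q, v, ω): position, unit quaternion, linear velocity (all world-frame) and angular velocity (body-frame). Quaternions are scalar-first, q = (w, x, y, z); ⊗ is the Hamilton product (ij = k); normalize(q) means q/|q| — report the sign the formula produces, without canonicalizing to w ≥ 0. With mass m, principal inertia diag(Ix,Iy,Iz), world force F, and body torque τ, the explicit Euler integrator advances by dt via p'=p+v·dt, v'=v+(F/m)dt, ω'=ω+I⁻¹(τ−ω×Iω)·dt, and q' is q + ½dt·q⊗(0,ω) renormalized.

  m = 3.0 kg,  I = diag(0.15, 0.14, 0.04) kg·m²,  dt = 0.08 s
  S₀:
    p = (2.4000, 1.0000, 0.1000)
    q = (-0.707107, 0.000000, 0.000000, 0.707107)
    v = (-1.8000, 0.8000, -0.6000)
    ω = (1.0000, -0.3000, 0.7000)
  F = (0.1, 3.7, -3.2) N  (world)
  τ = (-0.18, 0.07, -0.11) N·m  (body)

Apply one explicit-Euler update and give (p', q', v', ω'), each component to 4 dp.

linear accel F/m = (0.0333, 1.2333, -1.0667)
p + v·dt = (2.2560, 1.0640, 0.0520)
v + (F/m)dt = (-1.7973, 0.8987, -0.6853)
ω×(Iω) gyroscopic = (0.0210, 0.0770, 0.0030)
α = I⁻¹(τ − ω×Iω) = (-1.3400, -0.0500, -2.8250)
new body rate ω' = (0.8928, -0.3040, 0.4740)
2q̇ = q⊗(0,ω) = (-0.4949749, -0.4949749, 0.9192391, -0.4949749)
updated quaternion q' = (-0.7260, -0.0198, 0.0367, 0.6864)

p' = (2.2560, 1.0640, 0.0520)
q' = (-0.7260, -0.0198, 0.0367, 0.6864)
v' = (-1.7973, 0.8987, -0.6853)
ω' = (0.8928, -0.3040, 0.4740)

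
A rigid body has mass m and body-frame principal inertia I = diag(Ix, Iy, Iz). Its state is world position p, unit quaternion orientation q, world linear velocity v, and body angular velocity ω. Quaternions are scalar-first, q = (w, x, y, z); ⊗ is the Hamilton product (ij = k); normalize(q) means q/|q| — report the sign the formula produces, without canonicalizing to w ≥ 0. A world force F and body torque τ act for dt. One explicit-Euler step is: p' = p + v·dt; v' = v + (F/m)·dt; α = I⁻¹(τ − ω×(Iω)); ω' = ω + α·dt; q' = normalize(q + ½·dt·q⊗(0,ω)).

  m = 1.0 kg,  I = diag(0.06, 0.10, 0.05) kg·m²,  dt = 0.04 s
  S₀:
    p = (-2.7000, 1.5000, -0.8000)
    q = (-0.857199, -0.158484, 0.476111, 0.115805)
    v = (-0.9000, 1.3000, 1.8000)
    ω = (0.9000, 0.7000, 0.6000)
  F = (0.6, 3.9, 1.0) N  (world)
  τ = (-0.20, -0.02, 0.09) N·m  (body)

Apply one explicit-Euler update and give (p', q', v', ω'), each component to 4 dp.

a = (0.6000, 3.9000, 1.0000)
p' = p + v·dt = (-2.7360, 1.5520, -0.7280)
v' = v + a·dt = (-0.8760, 1.4560, 1.8400)
precession coupling ω×(Iω) = (-0.0210, 0.0054, 0.0252)
angular accel α = (-2.9833, -0.2540, 1.2960)
ω + α·dt = (0.7807, 0.6898, 0.6518)
2q̇ = q⊗(0,ω) = (-0.2601251, -0.5668760, -0.4007244, -1.0537581)
q' = normalize(q + ½dt·q⊗(0,ω)) = (-0.8621, -0.1698, 0.4679, 0.0947)

p' = (-2.7360, 1.5520, -0.7280)
q' = (-0.8621, -0.1698, 0.4679, 0.0947)
v' = (-0.8760, 1.4560, 1.8400)
ω' = (0.7807, 0.6898, 0.6518)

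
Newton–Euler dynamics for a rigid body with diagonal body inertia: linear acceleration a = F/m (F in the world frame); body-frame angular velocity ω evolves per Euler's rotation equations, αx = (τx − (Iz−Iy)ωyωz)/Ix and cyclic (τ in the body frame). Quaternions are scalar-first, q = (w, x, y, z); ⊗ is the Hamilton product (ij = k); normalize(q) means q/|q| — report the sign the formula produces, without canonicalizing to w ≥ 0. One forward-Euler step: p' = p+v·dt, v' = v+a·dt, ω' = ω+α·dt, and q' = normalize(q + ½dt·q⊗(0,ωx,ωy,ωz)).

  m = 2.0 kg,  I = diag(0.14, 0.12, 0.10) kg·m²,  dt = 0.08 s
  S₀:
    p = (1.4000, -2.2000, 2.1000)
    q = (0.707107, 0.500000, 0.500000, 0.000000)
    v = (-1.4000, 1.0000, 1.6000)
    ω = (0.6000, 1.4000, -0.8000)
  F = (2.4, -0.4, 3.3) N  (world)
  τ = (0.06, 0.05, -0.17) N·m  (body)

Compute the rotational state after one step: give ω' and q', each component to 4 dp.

ω' = (0.6215, 1.4461, -0.9226)
q' = (0.6655, 0.4998, 0.5543, -0.0066)

(τ − ω×Iω)/I = (0.2686, 0.5767, -1.5320)
ω + α·dt = (0.6215, 1.4461, -0.9226)
2q̇ = q⊗(0,ω) = (-1.0000000, 0.0242642, 1.3899498, -0.1656856)
updated quaternion q' = (0.6655, 0.4998, 0.5543, -0.0066)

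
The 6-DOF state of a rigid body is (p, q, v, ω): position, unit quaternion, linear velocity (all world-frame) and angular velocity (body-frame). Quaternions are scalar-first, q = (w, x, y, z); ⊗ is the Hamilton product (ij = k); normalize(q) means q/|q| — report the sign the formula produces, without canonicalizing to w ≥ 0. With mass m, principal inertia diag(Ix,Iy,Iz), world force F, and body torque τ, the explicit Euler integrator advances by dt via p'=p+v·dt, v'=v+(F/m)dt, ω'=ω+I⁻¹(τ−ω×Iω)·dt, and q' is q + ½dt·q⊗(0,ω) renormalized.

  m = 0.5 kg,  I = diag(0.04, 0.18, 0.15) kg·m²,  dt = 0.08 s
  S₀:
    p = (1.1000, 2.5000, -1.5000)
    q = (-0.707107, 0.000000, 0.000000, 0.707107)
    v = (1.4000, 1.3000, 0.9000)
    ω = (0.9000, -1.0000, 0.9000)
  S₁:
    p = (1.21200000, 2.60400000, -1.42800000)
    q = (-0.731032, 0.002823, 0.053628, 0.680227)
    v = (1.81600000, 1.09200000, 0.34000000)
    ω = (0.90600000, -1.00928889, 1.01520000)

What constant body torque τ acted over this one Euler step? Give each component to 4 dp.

τ = (0.0300, -0.1100, 0.0900)

rate change Δω = (0.00600000, -0.00928889, 0.11520000)
gyro term ω₀×Iω₀ = (0.0270, -0.0891, -0.1260)
τ = I·(Δω/dt) + ω₀×(Iω₀) = (0.0300, -0.1100, 0.0900)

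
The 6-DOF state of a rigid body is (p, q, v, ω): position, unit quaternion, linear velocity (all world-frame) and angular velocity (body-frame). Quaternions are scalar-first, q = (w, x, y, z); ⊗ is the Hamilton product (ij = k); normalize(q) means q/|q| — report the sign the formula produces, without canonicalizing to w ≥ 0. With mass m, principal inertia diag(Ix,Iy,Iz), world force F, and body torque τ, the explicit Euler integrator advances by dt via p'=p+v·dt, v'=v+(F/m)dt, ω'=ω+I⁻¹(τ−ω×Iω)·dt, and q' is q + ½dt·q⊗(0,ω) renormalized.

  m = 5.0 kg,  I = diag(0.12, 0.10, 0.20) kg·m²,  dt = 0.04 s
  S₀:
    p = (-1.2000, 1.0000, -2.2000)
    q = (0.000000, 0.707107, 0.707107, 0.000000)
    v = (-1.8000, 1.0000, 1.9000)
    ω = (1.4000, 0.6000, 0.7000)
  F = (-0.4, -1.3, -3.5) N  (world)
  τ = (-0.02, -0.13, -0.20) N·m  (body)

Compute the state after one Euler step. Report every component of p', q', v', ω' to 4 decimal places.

p' = (-1.2720, 1.0400, -2.1240)
q' = (-0.0283, 0.7166, 0.6968, -0.0113)
v' = (-1.8032, 0.9896, 1.8720)
ω' = (1.3793, 0.5794, 0.6634)

ω×(Iω) gyroscopic = (0.0420, -0.0784, -0.0168)
α = I⁻¹(τ − ω×Iω) = (-0.5167, -0.5160, -0.9160)
new body rate ω' = (1.3793, 0.5794, 0.6634)
2q̇ = q⊗(0,ω) = (-1.4142140, 0.4949749, -0.4949749, -0.5656856)
q + ½dt·q⊗(0,ω), renormalized = (-0.0283, 0.7166, 0.6968, -0.0113)
a = (-0.0800, -0.2600, -0.7000)
p' = p + v·dt = (-1.2720, 1.0400, -2.1240)
v' = v + a·dt = (-1.8032, 0.9896, 1.8720)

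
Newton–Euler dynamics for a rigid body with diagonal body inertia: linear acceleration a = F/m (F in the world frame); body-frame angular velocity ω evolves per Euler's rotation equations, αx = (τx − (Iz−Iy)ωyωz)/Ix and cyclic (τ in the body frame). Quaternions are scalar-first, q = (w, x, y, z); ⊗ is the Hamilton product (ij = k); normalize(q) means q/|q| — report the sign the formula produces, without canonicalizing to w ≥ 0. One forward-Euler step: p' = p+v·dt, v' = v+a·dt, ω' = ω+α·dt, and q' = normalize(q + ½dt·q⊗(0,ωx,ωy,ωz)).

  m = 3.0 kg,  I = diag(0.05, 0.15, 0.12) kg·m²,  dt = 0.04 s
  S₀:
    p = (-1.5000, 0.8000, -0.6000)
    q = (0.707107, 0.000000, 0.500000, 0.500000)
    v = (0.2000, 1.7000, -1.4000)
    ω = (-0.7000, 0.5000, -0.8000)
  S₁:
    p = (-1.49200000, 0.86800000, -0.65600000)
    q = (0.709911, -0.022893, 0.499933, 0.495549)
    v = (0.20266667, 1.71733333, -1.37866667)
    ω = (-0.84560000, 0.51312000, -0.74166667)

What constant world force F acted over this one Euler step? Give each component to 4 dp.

velocity change Δv = (0.00266667, 0.01733333, 0.02133333)
F = m·Δv/dt = (0.2000, 1.3000, 1.6000)

F = (0.2000, 1.3000, 1.6000)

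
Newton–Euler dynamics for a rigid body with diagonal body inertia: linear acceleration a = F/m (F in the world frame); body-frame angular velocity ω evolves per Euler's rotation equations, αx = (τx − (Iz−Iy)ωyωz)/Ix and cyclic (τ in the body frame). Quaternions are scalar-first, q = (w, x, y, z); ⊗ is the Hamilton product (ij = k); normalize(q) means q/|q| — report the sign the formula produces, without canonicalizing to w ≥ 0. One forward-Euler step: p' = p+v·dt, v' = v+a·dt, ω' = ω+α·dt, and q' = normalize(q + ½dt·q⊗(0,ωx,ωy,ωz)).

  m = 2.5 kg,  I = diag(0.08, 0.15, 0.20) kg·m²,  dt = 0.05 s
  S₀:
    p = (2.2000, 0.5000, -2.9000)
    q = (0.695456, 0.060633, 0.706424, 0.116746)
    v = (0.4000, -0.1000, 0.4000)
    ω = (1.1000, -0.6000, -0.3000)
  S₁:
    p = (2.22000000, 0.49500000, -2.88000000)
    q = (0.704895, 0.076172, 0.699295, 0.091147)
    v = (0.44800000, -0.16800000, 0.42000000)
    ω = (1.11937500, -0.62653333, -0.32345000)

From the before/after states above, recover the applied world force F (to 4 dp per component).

velocity change Δv = (0.04800000, -0.06800000, 0.02000000)
F = m·Δv/dt = (2.4000, -3.4000, 1.0000)

F = (2.4000, -3.4000, 1.0000)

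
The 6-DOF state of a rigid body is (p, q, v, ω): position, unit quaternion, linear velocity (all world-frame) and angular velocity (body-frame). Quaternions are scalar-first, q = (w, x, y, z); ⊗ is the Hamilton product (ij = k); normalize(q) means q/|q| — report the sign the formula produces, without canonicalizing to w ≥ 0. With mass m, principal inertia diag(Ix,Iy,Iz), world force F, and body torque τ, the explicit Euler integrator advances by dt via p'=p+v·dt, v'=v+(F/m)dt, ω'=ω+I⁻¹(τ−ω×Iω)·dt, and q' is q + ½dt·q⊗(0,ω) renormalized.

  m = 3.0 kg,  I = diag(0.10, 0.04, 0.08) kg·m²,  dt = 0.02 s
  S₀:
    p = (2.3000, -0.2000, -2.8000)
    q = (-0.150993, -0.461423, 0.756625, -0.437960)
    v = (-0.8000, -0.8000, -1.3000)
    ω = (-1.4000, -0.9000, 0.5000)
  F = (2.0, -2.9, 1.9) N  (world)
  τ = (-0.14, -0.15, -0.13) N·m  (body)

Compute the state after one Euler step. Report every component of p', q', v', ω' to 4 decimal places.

ω×(Iω) gyroscopic = (-0.0180, -0.0140, -0.0756)
α = I⁻¹(τ − ω×Iω) = (-1.2200, -3.4000, -0.6800)
ω' = ω + α·dt = (-1.4244, -0.9680, 0.4864)
2q̇ = q⊗(0,ω) = (0.2539503, 0.1955387, 0.9797492, 1.3990592)
q + ½dt·q⊗(0,ω), renormalized = (-0.1484, -0.4594, 0.7663, -0.4239)
p' = p + v·dt = (2.2840, -0.2160, -2.8260)
v' = v + a·dt = (-0.7867, -0.8193, -1.2873)

p' = (2.2840, -0.2160, -2.8260)
q' = (-0.1484, -0.4594, 0.7663, -0.4239)
v' = (-0.7867, -0.8193, -1.2873)
ω' = (-1.4244, -0.9680, 0.4864)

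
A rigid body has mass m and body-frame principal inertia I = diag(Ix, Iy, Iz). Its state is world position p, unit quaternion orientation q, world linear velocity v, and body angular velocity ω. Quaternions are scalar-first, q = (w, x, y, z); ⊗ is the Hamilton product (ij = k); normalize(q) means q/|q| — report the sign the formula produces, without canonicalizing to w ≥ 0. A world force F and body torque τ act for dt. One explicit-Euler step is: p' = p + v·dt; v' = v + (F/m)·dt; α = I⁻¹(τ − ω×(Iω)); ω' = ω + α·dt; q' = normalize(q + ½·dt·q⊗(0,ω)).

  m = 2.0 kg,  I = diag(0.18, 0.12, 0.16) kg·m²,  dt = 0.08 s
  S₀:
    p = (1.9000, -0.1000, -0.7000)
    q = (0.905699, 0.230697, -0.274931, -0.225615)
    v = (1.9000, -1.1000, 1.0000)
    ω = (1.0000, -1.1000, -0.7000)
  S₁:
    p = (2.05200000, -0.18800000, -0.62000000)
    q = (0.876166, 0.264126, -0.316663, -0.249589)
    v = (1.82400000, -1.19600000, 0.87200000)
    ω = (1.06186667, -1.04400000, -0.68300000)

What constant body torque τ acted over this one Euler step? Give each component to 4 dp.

Δω = ω₁−ω₀ = (0.06186667, 0.05600000, 0.01700000)
ω₀×(Iω₀) = (0.0308, -0.0140, 0.0660)
τ = I·(Δω/dt) + ω₀×(Iω₀) = (0.1700, 0.0700, 0.1000)

τ = (0.1700, 0.0700, 0.1000)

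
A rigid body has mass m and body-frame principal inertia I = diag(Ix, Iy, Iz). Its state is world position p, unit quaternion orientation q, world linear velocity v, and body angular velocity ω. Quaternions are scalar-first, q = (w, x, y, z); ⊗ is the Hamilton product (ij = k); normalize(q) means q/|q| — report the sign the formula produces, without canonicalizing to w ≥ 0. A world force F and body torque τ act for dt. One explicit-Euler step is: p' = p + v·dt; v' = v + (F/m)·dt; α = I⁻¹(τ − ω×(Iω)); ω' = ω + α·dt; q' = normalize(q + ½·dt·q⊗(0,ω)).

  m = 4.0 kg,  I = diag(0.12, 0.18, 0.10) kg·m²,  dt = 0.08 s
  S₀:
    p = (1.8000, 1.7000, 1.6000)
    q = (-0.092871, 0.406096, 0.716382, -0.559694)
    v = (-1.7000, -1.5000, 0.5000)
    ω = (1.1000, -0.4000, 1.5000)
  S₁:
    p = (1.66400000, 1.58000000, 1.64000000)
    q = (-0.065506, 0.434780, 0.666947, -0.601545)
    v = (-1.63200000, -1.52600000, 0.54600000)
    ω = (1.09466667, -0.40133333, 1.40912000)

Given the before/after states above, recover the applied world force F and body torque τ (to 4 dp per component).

F = (3.4000, -1.3000, 2.3000)
τ = (0.0400, 0.0300, -0.1400)

v₁ − v₀ = (0.06800000, -0.02600000, 0.04600000)
applied force F = (3.4000, -1.3000, 2.3000)
rate change Δω = (-0.00533333, -0.00133333, -0.09088000)
applied torque τ = (0.0400, 0.0300, -0.1400)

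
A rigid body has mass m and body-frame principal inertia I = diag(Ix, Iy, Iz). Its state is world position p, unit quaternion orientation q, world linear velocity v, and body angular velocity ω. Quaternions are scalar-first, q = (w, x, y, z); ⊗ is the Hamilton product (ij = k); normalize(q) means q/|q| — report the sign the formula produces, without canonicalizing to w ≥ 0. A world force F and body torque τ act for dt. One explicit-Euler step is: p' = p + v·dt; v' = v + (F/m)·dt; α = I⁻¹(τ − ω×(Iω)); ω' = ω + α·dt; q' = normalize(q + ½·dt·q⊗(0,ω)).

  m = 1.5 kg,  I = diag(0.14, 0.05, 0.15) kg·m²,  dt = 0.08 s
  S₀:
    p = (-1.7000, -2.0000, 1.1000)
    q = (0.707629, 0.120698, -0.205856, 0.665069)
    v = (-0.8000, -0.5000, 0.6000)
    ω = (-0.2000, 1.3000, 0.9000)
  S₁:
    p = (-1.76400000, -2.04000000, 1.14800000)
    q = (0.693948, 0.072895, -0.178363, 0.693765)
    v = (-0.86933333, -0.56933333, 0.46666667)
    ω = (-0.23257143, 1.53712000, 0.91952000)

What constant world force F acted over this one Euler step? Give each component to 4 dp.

velocity change Δv = (-0.06933333, -0.06933333, -0.13333333)
m·(v₁−v₀)/dt = (-1.3000, -1.3000, -2.5000)

F = (-1.3000, -1.3000, -2.5000)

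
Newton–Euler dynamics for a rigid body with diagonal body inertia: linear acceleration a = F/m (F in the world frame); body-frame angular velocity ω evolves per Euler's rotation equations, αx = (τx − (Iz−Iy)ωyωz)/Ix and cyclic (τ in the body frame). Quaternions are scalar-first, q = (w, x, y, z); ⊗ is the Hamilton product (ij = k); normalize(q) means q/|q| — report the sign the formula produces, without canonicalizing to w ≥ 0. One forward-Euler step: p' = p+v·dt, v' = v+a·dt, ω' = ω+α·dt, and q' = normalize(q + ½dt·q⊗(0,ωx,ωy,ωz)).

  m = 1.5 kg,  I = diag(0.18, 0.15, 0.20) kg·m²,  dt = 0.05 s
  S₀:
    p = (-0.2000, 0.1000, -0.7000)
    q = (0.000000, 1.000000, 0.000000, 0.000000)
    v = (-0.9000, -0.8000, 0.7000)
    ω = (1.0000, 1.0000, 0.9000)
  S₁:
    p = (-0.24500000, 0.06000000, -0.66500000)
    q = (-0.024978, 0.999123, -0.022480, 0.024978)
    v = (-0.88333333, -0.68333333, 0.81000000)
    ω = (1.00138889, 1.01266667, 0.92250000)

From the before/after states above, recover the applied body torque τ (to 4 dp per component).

τ = (0.0500, 0.0200, 0.0600)

Δω = ω₁−ω₀ = (0.00138889, 0.01266667, 0.02250000)
precession coupling = (0.0450, -0.0180, -0.0300)
I·α + gyro = (0.0500, 0.0200, 0.0600)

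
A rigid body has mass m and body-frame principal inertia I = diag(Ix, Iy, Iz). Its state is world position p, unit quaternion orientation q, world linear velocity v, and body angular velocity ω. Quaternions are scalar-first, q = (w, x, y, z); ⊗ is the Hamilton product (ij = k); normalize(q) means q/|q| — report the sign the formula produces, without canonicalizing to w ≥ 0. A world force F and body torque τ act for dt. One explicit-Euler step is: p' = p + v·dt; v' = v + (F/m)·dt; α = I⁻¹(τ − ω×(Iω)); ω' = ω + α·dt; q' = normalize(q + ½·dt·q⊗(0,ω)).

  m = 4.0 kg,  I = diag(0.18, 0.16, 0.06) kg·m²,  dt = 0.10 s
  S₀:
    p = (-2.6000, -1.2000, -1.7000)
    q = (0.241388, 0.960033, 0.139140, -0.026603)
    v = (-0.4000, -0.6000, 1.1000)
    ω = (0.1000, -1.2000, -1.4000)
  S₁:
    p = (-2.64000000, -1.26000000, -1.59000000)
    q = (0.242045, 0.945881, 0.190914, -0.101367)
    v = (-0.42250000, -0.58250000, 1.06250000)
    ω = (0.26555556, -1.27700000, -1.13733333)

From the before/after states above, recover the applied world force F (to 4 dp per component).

F = (-0.9000, 0.7000, -1.5000)

v₁ − v₀ = (-0.02250000, 0.01750000, -0.03750000)
m·(v₁−v₀)/dt = (-0.9000, 0.7000, -1.5000)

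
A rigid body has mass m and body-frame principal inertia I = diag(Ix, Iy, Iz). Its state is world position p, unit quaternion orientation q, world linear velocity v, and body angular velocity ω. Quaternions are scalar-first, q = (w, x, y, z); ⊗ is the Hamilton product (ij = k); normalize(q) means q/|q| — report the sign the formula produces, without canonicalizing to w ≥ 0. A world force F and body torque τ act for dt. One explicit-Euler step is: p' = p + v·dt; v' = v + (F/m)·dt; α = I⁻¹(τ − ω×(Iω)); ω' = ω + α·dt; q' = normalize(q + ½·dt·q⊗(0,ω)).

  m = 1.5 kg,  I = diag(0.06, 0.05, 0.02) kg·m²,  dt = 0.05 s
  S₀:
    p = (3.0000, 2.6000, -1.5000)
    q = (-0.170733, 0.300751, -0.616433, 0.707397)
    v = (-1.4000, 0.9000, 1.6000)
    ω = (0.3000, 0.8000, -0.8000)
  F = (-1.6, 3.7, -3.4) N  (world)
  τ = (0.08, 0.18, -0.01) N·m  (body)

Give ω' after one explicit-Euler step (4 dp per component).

ω' = (0.3507, 0.9896, -0.8190)

precession coupling ω×(Iω) = (0.0192, -0.0096, -0.0024)
(τ − ω×Iω)/I = (1.0133, 3.7920, -0.3800)
ω' = ω + α·dt = (0.3507, 0.9896, -0.8190)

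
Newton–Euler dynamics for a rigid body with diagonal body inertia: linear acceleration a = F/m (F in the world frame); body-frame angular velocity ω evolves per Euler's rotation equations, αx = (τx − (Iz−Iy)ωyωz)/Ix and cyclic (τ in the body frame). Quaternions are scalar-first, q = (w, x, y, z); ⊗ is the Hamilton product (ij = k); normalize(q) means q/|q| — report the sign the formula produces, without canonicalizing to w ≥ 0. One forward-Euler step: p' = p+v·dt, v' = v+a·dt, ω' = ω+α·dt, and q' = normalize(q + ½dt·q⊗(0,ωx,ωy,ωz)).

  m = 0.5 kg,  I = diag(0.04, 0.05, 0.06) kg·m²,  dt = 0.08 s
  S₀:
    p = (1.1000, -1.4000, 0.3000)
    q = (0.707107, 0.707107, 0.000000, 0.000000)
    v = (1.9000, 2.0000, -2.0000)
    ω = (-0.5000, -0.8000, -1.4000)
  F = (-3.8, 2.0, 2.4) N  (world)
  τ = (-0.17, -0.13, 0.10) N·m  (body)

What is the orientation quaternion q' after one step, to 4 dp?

q' = (0.7196, 0.6914, 0.0169, -0.0621)

Hamilton product q⊗(0,ω) = (0.3535535, -0.3535535, 0.4242642, -1.5556354)
updated quaternion q' = (0.7196, 0.6914, 0.0169, -0.0621)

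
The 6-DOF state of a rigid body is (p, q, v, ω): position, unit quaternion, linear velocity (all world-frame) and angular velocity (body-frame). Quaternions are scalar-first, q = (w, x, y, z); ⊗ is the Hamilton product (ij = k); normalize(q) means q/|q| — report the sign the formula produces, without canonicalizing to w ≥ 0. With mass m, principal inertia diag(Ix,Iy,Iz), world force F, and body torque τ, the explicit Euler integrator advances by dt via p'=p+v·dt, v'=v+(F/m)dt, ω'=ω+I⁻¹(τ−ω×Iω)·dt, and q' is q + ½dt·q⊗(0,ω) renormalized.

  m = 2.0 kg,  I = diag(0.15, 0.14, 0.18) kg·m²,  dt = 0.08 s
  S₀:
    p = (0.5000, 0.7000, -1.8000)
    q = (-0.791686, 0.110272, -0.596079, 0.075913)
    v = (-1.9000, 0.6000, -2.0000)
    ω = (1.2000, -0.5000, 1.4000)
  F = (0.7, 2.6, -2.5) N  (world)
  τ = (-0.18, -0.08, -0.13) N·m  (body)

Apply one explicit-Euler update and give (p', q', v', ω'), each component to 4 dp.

linear accel F/m = (0.3500, 1.3000, -1.2500)
new position p' = (0.3480, 0.7480, -1.9600)
v' = v + a·dt = (-1.8720, 0.7040, -2.1000)
ω×(Iω) gyroscopic = (-0.0280, -0.0504, 0.0060)
angular accel α = (-1.0133, -0.2114, -0.7556)
ω + α·dt = (1.1189, -0.5169, 1.3396)
Hamilton product q⊗(0,ω) = (-0.5366441, -1.7465773, 0.3325578, -0.4482016)
q' = normalize(q + ½dt·q⊗(0,ω)) = (-0.8108, 0.0403, -0.5811, 0.0578)

p' = (0.3480, 0.7480, -1.9600)
q' = (-0.8108, 0.0403, -0.5811, 0.0578)
v' = (-1.8720, 0.7040, -2.1000)
ω' = (1.1189, -0.5169, 1.3396)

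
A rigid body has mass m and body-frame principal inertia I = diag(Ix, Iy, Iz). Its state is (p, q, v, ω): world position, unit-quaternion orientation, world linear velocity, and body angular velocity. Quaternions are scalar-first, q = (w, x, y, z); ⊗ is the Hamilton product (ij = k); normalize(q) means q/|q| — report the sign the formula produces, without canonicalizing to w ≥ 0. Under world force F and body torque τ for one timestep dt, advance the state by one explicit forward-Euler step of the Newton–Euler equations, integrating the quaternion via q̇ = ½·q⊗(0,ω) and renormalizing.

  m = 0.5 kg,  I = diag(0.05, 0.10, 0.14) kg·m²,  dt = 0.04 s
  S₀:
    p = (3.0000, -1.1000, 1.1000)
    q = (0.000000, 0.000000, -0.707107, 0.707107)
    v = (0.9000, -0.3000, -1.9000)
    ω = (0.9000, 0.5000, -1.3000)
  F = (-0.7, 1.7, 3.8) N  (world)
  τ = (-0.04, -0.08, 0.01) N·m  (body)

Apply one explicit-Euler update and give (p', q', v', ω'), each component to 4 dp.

p' = (3.0360, -1.1120, 1.0240)
q' = (0.0254, 0.0113, -0.6940, 0.7194)
v' = (0.8440, -0.1640, -1.5960)
ω' = (0.8888, 0.4259, -1.3036)

a = (-1.4000, 3.4000, 7.6000)
new position p' = (3.0360, -1.1120, 1.0240)
new velocity v' = (0.8440, -0.1640, -1.5960)
(τ − ω×Iω)/I = (-0.2800, -1.8530, -0.0893)
new body rate ω' = (0.8888, 0.4259, -1.3036)
q⊗(0,ω) = (1.2727926, 0.5656856, 0.6363963, 0.6363963)
q + ½dt·q⊗(0,ω), renormalized = (0.0254, 0.0113, -0.6940, 0.7194)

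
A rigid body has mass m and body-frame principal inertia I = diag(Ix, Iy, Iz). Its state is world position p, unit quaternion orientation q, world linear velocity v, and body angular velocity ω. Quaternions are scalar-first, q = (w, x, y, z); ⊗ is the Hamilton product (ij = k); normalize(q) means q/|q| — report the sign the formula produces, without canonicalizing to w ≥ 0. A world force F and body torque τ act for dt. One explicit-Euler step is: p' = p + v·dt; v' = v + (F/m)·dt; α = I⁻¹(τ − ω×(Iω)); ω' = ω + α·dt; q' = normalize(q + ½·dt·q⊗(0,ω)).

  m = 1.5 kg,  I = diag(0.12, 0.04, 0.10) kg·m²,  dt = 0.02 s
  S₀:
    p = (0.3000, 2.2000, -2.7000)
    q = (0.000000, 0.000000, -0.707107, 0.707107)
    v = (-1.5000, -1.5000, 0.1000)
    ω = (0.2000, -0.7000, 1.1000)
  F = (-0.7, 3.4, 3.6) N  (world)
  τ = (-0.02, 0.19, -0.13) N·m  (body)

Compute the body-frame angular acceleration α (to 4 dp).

α = (0.2183, 4.6400, -1.4120)

ω×(Iω) gyroscopic = (-0.0462, 0.0044, 0.0112)
(τ − ω×Iω)/I = (0.2183, 4.6400, -1.4120)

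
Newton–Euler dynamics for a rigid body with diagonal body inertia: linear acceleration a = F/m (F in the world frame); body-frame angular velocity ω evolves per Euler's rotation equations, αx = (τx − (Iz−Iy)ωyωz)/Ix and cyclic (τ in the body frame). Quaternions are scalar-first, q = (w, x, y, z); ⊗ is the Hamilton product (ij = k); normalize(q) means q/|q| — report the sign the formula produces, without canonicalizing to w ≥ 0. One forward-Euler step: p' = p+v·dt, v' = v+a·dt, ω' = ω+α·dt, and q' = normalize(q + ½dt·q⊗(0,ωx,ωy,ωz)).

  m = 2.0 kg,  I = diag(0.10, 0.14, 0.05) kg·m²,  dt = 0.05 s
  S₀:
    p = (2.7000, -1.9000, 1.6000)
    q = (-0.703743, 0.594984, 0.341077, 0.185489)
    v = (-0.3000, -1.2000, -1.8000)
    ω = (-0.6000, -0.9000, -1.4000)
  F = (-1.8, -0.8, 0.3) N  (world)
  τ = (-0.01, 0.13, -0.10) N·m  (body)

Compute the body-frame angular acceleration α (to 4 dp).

ω×(Iω) gyroscopic = (-0.1134, 0.0420, 0.0216)
angular accel α = (1.0340, 0.6286, -2.4320)

α = (1.0340, 0.6286, -2.4320)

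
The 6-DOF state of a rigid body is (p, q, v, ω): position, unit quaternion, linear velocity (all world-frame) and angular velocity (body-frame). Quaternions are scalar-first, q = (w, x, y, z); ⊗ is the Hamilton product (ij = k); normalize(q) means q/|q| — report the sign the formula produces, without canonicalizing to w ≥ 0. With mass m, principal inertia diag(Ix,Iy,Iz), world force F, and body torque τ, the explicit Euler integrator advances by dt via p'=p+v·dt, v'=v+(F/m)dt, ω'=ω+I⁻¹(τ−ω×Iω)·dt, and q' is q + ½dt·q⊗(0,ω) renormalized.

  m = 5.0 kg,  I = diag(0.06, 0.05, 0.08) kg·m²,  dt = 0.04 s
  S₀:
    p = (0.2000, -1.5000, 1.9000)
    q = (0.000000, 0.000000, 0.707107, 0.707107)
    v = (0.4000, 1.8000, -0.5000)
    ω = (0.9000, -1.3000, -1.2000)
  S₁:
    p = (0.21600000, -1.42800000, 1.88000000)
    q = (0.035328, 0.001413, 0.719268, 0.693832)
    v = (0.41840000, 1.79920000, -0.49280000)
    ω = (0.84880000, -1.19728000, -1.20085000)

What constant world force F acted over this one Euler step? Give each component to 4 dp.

v₁ − v₀ = (0.01840000, -0.00080000, 0.00720000)
applied force F = (2.3000, -0.1000, 0.9000)

F = (2.3000, -0.1000, 0.9000)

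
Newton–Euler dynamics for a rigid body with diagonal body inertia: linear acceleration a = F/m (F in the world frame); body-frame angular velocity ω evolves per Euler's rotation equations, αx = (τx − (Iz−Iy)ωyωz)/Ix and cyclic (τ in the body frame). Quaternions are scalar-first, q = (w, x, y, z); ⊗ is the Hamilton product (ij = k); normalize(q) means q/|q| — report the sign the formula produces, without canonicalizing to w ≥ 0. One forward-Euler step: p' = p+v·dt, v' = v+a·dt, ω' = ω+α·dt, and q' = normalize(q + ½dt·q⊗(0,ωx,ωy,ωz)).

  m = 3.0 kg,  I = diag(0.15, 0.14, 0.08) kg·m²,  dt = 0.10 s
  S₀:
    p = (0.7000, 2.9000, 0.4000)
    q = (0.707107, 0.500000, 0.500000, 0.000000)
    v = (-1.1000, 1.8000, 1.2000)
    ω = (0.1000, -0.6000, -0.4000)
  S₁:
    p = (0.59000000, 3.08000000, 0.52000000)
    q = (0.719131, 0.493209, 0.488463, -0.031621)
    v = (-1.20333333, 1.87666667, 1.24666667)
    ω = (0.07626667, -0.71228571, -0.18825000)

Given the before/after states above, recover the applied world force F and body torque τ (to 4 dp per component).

rate change Δω = (-0.02373333, -0.11228571, 0.21175000)
ω₀×(Iω₀) = (-0.0144, -0.0028, 0.0006)
I·α + gyro = (-0.0500, -0.1600, 0.1700)
velocity change Δv = (-0.10333333, 0.07666667, 0.04666667)
F = m·Δv/dt = (-3.1000, 2.3000, 1.4000)

F = (-3.1000, 2.3000, 1.4000)
τ = (-0.0500, -0.1600, 0.1700)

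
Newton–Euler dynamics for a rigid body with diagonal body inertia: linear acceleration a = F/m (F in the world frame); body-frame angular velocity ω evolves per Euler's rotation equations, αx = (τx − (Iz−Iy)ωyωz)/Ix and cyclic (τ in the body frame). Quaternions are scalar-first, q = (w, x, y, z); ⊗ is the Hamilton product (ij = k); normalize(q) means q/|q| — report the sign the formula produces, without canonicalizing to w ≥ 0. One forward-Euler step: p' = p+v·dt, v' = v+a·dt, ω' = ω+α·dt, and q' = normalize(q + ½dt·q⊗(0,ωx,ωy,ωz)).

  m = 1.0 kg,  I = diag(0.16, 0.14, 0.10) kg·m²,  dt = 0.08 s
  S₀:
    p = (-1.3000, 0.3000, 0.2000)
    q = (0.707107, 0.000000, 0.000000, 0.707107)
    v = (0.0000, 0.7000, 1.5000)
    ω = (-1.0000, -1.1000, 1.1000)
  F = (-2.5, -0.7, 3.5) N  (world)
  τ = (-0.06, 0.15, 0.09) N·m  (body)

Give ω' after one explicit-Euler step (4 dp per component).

angular accel α = (-0.6775, 1.5429, 1.1200)
ω + α·dt = (-1.0542, -0.9766, 1.1896)

ω' = (-1.0542, -0.9766, 1.1896)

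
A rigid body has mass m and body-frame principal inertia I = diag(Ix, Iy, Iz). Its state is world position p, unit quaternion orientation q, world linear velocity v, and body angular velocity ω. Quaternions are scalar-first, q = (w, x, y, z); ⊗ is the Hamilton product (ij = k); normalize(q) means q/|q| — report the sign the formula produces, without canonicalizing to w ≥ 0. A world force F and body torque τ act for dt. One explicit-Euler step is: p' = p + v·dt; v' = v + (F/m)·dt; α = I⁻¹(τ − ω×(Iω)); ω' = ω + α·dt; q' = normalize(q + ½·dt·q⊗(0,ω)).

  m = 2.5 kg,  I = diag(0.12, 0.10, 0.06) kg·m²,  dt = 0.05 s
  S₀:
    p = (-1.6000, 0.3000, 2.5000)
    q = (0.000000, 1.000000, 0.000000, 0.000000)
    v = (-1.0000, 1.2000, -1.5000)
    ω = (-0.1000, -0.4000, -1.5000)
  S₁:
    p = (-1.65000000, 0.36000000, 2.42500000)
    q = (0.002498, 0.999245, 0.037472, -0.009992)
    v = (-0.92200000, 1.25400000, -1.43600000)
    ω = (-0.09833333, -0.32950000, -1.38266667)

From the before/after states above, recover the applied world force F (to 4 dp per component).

v₁ − v₀ = (0.07800000, 0.05400000, 0.06400000)
F = m·Δv/dt = (3.9000, 2.7000, 3.2000)

F = (3.9000, 2.7000, 3.2000)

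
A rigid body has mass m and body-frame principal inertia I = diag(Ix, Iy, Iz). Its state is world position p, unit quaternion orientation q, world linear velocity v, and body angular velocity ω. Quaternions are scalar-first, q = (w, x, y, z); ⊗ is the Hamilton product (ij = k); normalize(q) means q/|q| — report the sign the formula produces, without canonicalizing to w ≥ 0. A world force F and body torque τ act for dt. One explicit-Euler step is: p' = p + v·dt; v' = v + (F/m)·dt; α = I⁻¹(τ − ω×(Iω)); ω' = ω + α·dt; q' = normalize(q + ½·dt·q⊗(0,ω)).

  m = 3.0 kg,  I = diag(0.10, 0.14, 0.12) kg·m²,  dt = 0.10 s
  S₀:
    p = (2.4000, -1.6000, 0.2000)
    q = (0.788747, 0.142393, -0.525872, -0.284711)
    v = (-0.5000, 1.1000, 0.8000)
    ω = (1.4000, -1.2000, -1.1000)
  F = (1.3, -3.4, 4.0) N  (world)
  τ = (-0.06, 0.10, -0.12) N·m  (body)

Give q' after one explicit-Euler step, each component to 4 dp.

q⊗(0,ω) = (-1.1435787, 1.3410518, -1.1884595, -0.3022725)
updated quaternion q' = (0.7274, 0.2082, -0.5820, -0.2981)

q' = (0.7274, 0.2082, -0.5820, -0.2981)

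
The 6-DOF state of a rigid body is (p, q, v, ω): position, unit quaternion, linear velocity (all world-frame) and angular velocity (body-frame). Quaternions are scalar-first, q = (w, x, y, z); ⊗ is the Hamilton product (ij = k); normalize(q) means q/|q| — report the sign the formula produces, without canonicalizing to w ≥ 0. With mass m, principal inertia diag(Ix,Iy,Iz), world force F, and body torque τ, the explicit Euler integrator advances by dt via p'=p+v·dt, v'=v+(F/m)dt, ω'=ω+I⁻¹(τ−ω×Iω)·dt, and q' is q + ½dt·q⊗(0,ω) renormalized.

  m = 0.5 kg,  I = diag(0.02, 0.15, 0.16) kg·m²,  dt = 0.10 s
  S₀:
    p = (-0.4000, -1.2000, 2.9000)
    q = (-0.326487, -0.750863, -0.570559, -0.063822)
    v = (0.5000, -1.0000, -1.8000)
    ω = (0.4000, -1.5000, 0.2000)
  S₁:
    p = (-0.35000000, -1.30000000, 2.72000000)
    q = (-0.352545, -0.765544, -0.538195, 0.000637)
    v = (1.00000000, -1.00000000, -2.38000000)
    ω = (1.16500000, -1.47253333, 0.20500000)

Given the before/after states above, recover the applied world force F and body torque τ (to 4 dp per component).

F = (2.5000, 0.0000, -2.9000)
τ = (0.1500, 0.0300, -0.0700)

rate change Δω = (0.76500000, 0.02746667, 0.00500000)
precession coupling = (-0.0030, -0.0112, -0.0780)
applied torque τ = (0.1500, 0.0300, -0.0700)
velocity change Δv = (0.50000000, 0.00000000, -0.58000000)
m·(v₁−v₀)/dt = (2.5000, 0.0000, -2.9000)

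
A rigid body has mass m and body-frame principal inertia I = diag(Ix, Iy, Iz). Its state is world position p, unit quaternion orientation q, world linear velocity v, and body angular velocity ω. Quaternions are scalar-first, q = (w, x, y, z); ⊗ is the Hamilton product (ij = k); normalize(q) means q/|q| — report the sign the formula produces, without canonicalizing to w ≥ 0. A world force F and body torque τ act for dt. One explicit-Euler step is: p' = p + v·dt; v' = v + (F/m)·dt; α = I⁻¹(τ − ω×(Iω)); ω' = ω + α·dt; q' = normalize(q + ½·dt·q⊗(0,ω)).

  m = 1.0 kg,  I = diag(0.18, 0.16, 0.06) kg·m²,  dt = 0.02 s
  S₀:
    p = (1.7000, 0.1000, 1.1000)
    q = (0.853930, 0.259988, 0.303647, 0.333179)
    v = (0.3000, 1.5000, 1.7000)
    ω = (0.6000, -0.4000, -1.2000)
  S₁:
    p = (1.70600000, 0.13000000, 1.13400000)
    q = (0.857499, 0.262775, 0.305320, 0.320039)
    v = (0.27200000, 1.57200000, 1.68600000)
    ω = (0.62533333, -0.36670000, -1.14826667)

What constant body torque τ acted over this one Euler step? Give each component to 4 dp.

rate change Δω = (0.02533333, 0.03330000, 0.05173333)
gyro term ω₀×Iω₀ = (-0.0480, -0.0864, 0.0048)
I·α + gyro = (0.1800, 0.1800, 0.1600)

τ = (0.1800, 0.1800, 0.1600)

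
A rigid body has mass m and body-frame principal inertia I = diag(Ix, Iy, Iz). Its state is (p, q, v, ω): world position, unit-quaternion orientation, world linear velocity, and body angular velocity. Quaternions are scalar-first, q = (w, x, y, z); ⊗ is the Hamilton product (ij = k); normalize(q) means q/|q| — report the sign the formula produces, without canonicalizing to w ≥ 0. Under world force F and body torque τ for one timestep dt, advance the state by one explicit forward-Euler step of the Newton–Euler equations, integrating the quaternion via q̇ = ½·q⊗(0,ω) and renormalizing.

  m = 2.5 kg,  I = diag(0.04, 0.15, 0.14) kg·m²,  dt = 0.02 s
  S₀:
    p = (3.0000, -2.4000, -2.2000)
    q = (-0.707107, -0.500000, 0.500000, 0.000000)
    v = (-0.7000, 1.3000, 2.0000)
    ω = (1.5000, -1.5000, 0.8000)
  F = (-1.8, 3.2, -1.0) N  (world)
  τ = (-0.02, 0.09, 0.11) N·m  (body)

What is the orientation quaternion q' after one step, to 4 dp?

q⊗(0,ω) = (1.5000000, -0.6606605, 1.4606605, -0.5656856)
q' = normalize(q + ½dt·q⊗(0,ω)) = (-0.6919, -0.5065, 0.5145, -0.0057)

q' = (-0.6919, -0.5065, 0.5145, -0.0057)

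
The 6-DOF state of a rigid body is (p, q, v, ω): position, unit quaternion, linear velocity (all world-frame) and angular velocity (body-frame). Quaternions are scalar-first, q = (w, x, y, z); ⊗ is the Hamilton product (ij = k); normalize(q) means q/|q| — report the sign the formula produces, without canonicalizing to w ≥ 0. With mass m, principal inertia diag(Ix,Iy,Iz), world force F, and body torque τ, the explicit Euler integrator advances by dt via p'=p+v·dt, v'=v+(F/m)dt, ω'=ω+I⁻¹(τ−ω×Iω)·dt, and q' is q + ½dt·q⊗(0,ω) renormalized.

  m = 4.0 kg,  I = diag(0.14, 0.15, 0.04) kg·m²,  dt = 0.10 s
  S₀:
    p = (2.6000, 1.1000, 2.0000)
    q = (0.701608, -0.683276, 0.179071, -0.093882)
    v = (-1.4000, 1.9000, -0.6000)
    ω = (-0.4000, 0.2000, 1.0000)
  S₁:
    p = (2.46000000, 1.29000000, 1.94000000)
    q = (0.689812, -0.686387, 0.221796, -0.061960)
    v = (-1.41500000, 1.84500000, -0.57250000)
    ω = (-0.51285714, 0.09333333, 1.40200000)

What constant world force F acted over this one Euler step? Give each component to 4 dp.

F = (-0.6000, -2.2000, 1.1000)

Δv = v₁−v₀ = (-0.01500000, -0.05500000, 0.02750000)
m·(v₁−v₀)/dt = (-0.6000, -2.2000, 1.1000)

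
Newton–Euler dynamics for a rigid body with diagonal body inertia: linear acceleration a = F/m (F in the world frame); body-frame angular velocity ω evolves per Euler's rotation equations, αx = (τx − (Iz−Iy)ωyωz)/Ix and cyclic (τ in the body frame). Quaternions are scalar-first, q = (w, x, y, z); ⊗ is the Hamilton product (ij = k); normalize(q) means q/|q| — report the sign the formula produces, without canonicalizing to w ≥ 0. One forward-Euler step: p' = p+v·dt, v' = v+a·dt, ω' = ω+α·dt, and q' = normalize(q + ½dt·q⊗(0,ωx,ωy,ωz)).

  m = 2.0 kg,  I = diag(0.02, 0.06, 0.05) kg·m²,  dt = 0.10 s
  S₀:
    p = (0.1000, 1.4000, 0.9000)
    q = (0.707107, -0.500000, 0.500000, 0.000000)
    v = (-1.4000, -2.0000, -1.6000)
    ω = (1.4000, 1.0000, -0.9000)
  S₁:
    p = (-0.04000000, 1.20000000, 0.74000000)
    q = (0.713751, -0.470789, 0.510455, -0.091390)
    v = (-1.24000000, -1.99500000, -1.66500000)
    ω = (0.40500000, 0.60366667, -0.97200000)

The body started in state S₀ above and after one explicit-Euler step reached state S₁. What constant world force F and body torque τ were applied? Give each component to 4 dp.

Δv = v₁−v₀ = (0.16000000, 0.00500000, -0.06500000)
m·(v₁−v₀)/dt = (3.2000, 0.1000, -1.3000)
rate change Δω = (-0.99500000, -0.39633333, -0.07200000)
precession coupling = (0.0090, 0.0378, 0.0560)
applied torque τ = (-0.1900, -0.2000, 0.0200)

F = (3.2000, 0.1000, -1.3000)
τ = (-0.1900, -0.2000, 0.0200)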